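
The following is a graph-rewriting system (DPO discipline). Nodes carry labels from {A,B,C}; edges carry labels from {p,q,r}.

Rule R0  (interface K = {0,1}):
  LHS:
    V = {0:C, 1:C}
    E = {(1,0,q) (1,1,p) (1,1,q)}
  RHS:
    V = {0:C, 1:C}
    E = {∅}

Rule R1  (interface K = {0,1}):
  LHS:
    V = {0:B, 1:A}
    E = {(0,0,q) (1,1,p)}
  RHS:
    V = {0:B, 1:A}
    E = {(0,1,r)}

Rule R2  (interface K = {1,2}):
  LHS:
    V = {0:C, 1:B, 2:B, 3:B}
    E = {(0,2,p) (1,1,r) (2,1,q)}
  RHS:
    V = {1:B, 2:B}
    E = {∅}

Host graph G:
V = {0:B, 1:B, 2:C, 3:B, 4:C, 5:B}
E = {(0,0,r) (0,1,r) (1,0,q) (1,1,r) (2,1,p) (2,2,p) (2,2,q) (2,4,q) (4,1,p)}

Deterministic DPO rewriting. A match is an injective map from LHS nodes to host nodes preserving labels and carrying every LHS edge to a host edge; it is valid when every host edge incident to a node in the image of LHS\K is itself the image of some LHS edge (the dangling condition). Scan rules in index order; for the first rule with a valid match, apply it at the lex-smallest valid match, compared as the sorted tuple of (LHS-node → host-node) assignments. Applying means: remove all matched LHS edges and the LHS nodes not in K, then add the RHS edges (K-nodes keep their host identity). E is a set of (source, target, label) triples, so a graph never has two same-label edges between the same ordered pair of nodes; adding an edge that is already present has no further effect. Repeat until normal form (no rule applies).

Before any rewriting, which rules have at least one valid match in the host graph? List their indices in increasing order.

Answer: [R0]

Rewrite trace:
R0: 1 valid match — {0↦4, 1↦2}
R1: no valid match — LHS pattern not found
R2: no valid match — 4 raw matches, all fail dangling condition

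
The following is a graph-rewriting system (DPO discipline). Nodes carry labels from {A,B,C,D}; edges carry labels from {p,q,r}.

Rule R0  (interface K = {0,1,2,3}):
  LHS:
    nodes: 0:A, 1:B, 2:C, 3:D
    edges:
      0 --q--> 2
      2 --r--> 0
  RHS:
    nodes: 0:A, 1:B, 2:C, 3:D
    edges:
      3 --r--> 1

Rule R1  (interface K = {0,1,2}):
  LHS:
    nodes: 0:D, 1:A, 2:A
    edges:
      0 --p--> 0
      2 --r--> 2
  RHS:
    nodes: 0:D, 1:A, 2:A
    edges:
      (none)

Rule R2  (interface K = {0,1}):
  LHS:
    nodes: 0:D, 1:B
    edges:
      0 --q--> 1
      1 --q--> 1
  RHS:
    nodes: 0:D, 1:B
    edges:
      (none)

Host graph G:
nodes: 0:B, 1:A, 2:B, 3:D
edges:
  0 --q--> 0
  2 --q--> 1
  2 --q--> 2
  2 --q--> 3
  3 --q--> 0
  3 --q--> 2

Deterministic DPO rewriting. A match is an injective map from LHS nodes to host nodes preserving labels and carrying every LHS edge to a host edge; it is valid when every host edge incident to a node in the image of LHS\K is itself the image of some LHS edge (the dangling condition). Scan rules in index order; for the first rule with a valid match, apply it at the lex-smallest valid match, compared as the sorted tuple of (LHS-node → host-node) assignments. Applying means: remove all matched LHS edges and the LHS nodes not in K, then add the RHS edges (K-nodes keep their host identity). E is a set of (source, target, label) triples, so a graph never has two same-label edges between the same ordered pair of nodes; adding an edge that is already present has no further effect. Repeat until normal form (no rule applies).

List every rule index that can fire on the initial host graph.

R0: no valid match — LHS pattern not found
R1: no valid match — LHS pattern not found
R2: 2 valid matches — {0↦3, 1↦0}, {0↦3, 1↦2}

Answer: [R2]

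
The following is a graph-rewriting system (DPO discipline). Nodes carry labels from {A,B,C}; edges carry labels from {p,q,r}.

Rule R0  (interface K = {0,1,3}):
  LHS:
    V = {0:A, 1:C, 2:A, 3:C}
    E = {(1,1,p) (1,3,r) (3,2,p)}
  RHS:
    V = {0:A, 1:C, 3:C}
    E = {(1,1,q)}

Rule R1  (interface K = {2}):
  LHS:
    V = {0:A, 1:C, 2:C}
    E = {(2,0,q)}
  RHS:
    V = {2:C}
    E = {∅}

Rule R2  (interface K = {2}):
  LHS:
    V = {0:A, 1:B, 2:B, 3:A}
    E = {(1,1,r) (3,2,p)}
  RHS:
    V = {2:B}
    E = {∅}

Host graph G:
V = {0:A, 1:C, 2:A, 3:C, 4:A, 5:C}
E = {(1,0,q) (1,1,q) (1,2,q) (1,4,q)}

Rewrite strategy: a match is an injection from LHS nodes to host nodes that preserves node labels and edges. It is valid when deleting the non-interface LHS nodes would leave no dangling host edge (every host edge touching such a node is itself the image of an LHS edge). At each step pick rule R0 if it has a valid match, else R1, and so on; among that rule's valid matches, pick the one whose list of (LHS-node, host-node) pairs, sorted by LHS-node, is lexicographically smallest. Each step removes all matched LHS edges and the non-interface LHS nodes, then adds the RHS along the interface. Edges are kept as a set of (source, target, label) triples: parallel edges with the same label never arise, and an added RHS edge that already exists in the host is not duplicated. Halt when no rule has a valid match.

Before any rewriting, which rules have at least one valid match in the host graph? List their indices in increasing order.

Answer: [R1]

Steps:
R0: no valid match — LHS pattern not found
R1: 6 valid matches — {0↦0, 1↦3, 2↦1}, {0↦0, 1↦5, 2↦1}, {0↦2, 1↦3, 2↦1} (+3 more)
R2: no valid match — LHS pattern not found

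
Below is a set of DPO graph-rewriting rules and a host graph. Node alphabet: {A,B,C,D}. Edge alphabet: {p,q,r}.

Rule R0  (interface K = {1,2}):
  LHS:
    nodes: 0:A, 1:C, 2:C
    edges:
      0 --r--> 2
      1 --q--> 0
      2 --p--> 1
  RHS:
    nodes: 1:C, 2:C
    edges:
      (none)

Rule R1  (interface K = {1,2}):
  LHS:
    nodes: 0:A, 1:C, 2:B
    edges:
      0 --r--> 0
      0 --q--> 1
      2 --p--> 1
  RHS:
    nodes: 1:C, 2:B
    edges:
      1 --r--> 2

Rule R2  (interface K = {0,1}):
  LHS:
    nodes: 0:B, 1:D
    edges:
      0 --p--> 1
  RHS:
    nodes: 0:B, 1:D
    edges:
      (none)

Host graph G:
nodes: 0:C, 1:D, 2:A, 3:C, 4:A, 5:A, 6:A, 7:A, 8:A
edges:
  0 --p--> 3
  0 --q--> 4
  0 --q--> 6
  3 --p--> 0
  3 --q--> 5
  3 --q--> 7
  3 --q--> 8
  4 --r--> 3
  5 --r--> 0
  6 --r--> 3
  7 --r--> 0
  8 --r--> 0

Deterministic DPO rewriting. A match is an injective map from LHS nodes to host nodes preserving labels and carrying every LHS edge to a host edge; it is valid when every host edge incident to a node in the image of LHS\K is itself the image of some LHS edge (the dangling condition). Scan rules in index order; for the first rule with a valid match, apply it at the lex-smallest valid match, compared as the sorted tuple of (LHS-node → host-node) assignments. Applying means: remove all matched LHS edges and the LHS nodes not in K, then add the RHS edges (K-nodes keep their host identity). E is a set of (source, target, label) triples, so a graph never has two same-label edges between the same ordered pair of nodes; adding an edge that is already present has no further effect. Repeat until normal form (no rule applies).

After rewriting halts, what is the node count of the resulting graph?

Answer: 7

Derivation:
initial: |V|=9 |E|=12  E = 0-p->3 0-q->4 0-q->6 3-p->0 3-q->5 3-q->7 3-q->8 4-r->3 5-r->0 6-r->3 7-r->0 8-r->0
step 1: apply R0 at {0↦4, 1↦0, 2↦3}  → |V|=8 |E|=9  E = 0-p->3 0-q->6 3-q->5 3-q->7 3-q->8 5-r->0 6-r->3 7-r->0 8-r->0
step 2: apply R0 at {0↦5, 1↦3, 2↦0}  → |V|=7 |E|=6  E = 0-q->6 3-q->7 3-q->8 6-r->3 7-r->0 8-r->0
halt: no rule applies after step 2
NF nodes: {0:C, 1:D, 2:A, 3:C, 6:A, 7:A, 8:A}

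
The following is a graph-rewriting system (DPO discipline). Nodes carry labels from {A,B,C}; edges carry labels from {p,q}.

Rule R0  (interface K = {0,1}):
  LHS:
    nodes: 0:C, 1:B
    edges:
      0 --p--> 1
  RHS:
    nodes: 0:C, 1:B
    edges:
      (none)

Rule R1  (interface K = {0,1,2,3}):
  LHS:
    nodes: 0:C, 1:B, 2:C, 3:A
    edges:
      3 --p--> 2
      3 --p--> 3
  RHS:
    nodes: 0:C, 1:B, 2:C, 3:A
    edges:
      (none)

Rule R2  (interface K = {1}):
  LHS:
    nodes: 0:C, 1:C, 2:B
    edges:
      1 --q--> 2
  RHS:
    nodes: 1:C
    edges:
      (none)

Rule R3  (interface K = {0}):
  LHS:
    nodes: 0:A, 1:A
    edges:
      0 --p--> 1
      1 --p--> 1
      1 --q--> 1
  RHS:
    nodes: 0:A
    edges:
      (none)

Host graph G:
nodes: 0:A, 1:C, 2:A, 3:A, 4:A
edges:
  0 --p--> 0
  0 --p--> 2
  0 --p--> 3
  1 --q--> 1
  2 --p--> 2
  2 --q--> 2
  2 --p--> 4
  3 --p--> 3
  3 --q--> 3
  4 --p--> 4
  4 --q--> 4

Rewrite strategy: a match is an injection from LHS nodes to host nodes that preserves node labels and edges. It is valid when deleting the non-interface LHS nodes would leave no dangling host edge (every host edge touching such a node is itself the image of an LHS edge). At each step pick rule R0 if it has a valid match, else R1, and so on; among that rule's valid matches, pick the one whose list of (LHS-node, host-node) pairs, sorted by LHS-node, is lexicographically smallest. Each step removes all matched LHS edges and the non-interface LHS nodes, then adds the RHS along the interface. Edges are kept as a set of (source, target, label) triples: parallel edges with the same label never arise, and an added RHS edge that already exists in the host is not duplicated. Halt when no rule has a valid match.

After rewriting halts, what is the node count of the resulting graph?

start.  V:5 E:11  edges: 0-p->0 0-p->2 0-p->3 1-q->1 2-p->2 2-q->2 2-p->4 3-p->3 3-q->3 4-p->4 4-q->4
1. fire R3 via {0↦0, 1↦3}  →  V:4 E:8  edges: 0-p->0 0-p->2 1-q->1 2-p->2 2-q->2 2-p->4 4-p->4 4-q->4
2. fire R3 via {0↦2, 1↦4}  →  V:3 E:5  edges: 0-p->0 0-p->2 1-q->1 2-p->2 2-q->2
3. fire R3 via {0↦0, 1↦2}  →  V:2 E:2  edges: 0-p->0 1-q->1
halt: no rule applies after step 3
NF nodes: {0:A, 1:C}

Answer: 2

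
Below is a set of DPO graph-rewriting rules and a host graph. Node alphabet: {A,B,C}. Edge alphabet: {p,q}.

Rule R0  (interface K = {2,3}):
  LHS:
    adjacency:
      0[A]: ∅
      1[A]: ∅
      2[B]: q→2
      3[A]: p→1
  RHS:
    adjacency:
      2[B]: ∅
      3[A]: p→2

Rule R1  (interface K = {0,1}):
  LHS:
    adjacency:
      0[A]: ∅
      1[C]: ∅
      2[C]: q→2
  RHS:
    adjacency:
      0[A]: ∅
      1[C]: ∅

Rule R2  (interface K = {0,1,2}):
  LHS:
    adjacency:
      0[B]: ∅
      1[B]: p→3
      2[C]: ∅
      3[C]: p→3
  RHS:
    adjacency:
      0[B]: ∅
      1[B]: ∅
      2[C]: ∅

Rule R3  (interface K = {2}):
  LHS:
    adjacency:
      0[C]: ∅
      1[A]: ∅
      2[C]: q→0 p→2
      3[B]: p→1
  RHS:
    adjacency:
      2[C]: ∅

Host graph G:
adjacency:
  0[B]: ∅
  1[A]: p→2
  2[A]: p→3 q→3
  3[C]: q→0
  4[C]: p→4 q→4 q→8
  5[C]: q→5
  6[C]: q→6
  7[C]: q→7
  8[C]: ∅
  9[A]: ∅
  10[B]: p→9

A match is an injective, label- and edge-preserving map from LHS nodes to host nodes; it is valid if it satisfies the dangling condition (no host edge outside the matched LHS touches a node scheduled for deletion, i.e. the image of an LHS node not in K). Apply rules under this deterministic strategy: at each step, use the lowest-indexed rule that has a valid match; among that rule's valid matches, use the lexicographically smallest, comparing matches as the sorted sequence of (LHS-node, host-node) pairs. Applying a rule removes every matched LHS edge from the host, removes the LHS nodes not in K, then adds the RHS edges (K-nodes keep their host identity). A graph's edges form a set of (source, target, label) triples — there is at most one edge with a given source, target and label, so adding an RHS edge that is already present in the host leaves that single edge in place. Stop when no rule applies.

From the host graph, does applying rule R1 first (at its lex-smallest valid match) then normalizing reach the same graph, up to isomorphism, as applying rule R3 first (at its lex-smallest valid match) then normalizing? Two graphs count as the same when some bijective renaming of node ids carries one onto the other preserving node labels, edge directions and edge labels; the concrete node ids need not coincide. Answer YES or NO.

Answer: YES

Rewrite trace:
branch R1-first: apply at {0↦1, 1↦3, 2↦5} → |E|=10, then 4 more step(s) → NF |V|=4 |E|=4 V={0:B, 1:A, 2:A, 3:C} E=1-p->2 2-p->3 2-q->3 3-q->0
branch R3-first: apply at {0↦8, 1↦9, 2↦4, 3↦10} → |E|=8, then 4 more step(s) → NF |V|=4 |E|=4 V={0:B, 1:A, 2:A, 3:C} E=1-p->2 2-p->3 2-q->3 3-q->0
graphs isomorphic (equal up to label-preserving node renaming)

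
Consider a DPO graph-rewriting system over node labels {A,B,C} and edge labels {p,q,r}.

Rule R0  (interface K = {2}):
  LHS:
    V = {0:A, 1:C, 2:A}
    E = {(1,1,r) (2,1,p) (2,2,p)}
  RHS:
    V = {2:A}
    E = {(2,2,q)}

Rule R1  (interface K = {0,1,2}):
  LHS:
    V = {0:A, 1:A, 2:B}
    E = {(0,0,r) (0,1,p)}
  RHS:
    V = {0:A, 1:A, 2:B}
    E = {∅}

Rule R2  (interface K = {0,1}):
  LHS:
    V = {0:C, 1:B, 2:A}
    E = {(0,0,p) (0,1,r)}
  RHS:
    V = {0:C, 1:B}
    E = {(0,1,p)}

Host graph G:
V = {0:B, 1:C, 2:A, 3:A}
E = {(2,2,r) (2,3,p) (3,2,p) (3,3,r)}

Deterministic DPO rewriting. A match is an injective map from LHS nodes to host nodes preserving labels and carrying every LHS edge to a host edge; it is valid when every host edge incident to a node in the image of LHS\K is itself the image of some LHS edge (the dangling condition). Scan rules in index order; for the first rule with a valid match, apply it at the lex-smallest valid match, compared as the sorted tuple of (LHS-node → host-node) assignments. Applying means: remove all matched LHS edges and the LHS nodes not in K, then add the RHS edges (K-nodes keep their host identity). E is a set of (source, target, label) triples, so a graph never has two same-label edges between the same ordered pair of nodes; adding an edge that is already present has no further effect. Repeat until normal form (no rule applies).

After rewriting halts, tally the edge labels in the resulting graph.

Answer: (no edges)

Steps:
initial: |V|=4 |E|=4  E = 2-r->2 2-p->3 3-p->2 3-r->3
step 1: apply R1 at {0↦2, 1↦3, 2↦0}  → |V|=4 |E|=2  E = 3-p->2 3-r->3
step 2: apply R1 at {0↦3, 1↦2, 2↦0}  → |V|=4 |E|=0  E = ∅
halt: no rule applies after step 2
NF edges: []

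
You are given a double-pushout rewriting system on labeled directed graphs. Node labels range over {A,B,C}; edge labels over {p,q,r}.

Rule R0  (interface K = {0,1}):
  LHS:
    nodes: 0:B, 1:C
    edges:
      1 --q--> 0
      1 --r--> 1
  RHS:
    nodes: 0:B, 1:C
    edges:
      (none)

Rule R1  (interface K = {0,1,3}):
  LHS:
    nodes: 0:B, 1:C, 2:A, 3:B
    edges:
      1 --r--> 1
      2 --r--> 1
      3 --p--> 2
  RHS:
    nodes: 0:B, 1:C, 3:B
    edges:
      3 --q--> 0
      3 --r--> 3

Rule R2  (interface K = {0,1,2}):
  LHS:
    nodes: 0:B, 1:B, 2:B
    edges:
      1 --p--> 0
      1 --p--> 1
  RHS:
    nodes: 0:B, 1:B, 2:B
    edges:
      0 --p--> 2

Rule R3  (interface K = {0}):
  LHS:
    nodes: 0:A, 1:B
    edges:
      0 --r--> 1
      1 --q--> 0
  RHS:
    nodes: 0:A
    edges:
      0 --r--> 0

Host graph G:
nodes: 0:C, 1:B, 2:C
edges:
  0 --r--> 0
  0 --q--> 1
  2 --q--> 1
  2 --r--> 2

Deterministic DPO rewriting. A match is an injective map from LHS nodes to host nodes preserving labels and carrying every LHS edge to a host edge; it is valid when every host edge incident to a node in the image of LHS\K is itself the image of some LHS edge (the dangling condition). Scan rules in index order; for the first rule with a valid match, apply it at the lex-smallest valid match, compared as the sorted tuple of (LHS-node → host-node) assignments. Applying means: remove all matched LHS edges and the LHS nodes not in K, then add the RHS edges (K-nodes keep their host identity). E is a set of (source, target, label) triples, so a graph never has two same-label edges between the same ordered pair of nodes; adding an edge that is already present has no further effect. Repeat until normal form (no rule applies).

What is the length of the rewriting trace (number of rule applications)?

initial: |V|=3 |E|=4  E = 0-r->0 0-q->1 2-q->1 2-r->2
step 1: apply R0 at {0↦1, 1↦0}  → |V|=3 |E|=2  E = 2-q->1 2-r->2
step 2: apply R0 at {0↦1, 1↦2}  → |V|=3 |E|=0  E = ∅
halt: no rule applies after step 2

Answer: 2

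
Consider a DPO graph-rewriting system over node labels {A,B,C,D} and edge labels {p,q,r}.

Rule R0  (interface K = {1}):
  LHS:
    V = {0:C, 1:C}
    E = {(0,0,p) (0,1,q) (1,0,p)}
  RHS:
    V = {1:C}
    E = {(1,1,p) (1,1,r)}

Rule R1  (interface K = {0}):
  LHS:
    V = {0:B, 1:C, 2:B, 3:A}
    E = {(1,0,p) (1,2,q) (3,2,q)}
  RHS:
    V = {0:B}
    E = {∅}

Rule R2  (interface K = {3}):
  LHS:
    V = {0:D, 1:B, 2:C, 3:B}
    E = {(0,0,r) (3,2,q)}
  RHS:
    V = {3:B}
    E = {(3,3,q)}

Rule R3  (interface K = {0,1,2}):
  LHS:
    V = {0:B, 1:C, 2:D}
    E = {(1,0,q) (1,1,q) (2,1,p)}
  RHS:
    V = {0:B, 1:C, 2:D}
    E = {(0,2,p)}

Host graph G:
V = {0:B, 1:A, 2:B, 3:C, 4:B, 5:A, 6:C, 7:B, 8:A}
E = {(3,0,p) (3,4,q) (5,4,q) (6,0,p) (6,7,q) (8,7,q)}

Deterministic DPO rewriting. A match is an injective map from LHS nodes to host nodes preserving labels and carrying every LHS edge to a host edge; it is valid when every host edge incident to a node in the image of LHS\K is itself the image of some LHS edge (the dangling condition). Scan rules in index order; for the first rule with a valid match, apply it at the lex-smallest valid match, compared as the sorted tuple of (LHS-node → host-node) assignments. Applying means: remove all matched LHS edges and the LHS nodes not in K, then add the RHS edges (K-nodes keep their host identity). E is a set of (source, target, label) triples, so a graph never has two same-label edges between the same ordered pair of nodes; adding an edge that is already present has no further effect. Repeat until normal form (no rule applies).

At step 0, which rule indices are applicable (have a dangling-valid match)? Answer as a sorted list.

R0: no valid match — LHS pattern not found
R1: 2 valid matches — {0↦0, 1↦3, 2↦4, 3↦5}, {0↦0, 1↦6, 2↦7, 3↦8}
R2: no valid match — LHS pattern not found
R3: no valid match — LHS pattern not found

Answer: [R1]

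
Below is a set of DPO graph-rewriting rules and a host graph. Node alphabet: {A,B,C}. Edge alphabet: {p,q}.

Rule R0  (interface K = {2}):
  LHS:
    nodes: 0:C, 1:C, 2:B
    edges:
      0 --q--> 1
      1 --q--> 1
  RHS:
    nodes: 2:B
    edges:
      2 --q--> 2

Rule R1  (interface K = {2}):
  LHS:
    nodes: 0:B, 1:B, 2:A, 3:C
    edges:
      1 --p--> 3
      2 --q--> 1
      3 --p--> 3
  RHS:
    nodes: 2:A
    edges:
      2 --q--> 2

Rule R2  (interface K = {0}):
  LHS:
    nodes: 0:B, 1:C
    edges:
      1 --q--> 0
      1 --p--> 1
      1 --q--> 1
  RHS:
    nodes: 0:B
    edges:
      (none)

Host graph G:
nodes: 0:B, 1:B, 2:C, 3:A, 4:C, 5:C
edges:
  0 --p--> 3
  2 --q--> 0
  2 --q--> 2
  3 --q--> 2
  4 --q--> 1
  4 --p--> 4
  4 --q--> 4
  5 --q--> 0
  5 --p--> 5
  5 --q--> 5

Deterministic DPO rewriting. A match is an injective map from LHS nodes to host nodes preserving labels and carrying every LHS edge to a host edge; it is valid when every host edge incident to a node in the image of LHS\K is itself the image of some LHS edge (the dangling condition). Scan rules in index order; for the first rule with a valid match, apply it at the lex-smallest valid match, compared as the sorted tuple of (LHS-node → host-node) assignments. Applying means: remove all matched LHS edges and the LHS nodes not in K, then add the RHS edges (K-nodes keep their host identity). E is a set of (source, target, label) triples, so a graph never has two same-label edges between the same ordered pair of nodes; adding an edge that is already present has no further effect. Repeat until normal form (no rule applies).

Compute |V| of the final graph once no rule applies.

initial: |V|=6 |E|=10  E = 0-p->3 2-q->0 2-q->2 3-q->2 4-q->1 4-p->4 4-q->4 5-q->0 5-p->5 5-q->5
step 1: apply R2 at {0↦0, 1↦5}  → |V|=5 |E|=7  E = 0-p->3 2-q->0 2-q->2 3-q->2 4-q->1 4-p->4 4-q->4
step 2: apply R2 at {0↦1, 1↦4}  → |V|=4 |E|=4  E = 0-p->3 2-q->0 2-q->2 3-q->2
normal form: no rule applies after step 2
NF nodes: {0:B, 1:B, 2:C, 3:A}

Answer: 4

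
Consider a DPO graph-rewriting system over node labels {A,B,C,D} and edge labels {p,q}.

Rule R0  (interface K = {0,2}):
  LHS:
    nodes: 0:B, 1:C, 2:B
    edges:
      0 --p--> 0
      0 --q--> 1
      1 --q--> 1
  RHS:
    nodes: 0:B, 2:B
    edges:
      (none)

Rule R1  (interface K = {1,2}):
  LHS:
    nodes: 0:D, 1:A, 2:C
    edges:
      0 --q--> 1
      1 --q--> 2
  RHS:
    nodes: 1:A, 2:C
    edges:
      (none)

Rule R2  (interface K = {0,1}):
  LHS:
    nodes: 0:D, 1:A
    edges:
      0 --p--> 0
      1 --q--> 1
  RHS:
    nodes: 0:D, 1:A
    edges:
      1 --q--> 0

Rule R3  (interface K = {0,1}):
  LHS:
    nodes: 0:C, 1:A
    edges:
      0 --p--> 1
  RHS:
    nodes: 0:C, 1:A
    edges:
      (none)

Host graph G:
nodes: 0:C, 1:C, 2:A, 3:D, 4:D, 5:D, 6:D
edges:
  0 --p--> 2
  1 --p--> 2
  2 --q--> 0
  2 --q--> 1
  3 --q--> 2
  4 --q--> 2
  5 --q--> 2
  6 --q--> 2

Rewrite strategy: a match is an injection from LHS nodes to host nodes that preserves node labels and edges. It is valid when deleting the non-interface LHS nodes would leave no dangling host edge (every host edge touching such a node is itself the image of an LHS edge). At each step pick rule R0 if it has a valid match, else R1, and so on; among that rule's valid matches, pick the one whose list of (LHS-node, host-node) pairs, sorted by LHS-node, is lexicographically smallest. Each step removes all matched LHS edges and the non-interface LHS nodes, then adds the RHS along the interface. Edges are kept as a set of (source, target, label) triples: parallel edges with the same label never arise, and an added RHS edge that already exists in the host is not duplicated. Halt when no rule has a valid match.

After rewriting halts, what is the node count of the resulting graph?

Answer: 5

Rewrite trace:
initial: |V|=7 |E|=8  E = 0-p->2 1-p->2 2-q->0 2-q->1 3-q->2 4-q->2 5-q->2 6-q->2
step 1: apply R1 at {0↦3, 1↦2, 2↦0}  → |V|=6 |E|=6  E = 0-p->2 1-p->2 2-q->1 4-q->2 5-q->2 6-q->2
step 2: apply R1 at {0↦4, 1↦2, 2↦1}  → |V|=5 |E|=4  E = 0-p->2 1-p->2 5-q->2 6-q->2
step 3: apply R3 at {0↦0, 1↦2}  → |V|=5 |E|=3  E = 1-p->2 5-q->2 6-q->2
step 4: apply R3 at {0↦1, 1↦2}  → |V|=5 |E|=2  E = 5-q->2 6-q->2
halt: no rule applies after step 4
NF nodes: {0:C, 1:C, 2:A, 5:D, 6:D}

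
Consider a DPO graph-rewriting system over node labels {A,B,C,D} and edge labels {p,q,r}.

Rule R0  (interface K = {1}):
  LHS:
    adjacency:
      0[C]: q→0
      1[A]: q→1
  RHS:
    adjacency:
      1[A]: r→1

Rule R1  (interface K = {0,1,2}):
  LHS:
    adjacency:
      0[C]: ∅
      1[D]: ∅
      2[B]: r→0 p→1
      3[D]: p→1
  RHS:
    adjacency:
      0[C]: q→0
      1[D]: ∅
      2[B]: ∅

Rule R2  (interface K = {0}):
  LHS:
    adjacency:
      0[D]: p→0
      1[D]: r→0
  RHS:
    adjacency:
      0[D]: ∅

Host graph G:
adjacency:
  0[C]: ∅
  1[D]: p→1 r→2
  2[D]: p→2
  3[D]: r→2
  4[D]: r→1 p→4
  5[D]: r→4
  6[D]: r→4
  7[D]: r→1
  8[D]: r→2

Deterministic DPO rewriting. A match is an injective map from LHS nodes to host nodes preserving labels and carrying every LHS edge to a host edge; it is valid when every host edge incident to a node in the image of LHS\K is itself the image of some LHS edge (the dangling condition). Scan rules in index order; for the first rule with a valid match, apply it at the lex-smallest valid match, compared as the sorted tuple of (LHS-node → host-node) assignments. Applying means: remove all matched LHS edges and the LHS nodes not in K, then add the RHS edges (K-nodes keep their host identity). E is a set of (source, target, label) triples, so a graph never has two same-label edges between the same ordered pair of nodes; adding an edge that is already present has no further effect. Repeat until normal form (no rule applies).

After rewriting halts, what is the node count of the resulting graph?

Answer: 6

Steps:
initial: |V|=9 |E|=10  E = 1-p->1 1-r->2 2-p->2 3-r->2 4-r->1 4-p->4 5-r->4 6-r->4 7-r->1 8-r->2
step 1: apply R2 at {0↦1, 1↦7}  → |V|=8 |E|=8  E = 1-r->2 2-p->2 3-r->2 4-r->1 4-p->4 5-r->4 6-r->4 8-r->2
step 2: apply R2 at {0↦2, 1↦3}  → |V|=7 |E|=6  E = 1-r->2 4-r->1 4-p->4 5-r->4 6-r->4 8-r->2
step 3: apply R2 at {0↦4, 1↦5}  → |V|=6 |E|=4  E = 1-r->2 4-r->1 6-r->4 8-r->2
halt: no rule applies after step 3
NF nodes: {0:C, 1:D, 2:D, 4:D, 6:D, 8:D}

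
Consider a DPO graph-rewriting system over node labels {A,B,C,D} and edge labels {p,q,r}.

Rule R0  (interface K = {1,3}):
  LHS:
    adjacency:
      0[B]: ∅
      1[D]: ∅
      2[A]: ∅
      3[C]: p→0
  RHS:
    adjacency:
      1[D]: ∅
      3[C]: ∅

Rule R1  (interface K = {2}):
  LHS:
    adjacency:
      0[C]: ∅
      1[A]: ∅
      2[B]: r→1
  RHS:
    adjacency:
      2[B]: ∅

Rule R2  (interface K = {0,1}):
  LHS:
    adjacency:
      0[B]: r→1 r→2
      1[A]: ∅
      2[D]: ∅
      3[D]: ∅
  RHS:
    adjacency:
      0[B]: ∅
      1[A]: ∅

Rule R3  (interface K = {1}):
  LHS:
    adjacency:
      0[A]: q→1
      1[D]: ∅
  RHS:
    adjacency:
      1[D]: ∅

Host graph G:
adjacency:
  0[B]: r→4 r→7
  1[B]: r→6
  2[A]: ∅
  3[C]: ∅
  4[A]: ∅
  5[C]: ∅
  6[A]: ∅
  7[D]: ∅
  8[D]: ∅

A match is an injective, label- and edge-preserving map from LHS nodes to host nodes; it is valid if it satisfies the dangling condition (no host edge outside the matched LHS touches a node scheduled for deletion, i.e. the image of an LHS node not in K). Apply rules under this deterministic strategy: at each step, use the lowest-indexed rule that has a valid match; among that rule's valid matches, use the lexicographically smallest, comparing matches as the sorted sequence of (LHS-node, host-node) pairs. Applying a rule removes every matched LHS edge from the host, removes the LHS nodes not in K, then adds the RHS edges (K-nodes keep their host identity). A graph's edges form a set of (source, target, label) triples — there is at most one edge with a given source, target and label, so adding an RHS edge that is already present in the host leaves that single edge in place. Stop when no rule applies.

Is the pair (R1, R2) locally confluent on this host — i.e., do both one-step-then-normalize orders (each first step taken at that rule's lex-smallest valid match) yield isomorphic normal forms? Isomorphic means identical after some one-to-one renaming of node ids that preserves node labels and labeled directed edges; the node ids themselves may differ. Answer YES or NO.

Answer: NO

Derivation:
branch R1-first: apply at {0↦3, 1↦4, 2↦0} → |E|=2, then 1 more step(s) → NF |V|=5 |E|=1 V={0:B, 1:B, 2:A, 7:D, 8:D} E=0-r->7
branch R2-first: apply at {0↦0, 1↦4, 2↦7, 3↦8} → |E|=1, then 1 more step(s) → NF |V|=5 |E|=0 V={0:B, 1:B, 2:A, 4:A, 5:C} E=∅
graphs not isomorphic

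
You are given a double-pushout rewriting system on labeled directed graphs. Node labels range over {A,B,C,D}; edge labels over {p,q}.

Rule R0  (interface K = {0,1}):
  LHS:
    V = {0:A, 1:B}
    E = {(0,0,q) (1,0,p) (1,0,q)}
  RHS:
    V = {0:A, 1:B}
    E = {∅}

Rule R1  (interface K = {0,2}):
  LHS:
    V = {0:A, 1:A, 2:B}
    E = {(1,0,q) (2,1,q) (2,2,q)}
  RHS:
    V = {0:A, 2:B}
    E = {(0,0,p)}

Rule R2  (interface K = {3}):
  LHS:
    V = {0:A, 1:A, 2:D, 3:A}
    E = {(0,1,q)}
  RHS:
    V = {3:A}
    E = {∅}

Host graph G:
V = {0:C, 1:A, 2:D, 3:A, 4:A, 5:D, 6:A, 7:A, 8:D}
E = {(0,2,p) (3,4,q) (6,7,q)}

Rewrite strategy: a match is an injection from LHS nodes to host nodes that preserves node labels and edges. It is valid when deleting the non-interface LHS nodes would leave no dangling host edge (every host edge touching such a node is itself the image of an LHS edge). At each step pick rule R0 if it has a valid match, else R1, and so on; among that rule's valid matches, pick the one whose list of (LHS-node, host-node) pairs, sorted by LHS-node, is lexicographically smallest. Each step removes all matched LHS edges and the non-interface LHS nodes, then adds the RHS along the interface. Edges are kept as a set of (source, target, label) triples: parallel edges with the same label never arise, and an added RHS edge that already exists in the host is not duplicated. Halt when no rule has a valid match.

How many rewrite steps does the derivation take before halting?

Answer: 2

Rewrite trace:
[0] host  ⇒  9 nodes, 3 edges  {0-p->2 3-q->4 6-q->7}
[1] R2 @ {0↦3, 1↦4, 2↦5, 3↦1}  ⇒  6 nodes, 2 edges  {0-p->2 6-q->7}
[2] R2 @ {0↦6, 1↦7, 2↦8, 3↦1}  ⇒  3 nodes, 1 edges  {0-p->2}
normal form: no rule applies after step 2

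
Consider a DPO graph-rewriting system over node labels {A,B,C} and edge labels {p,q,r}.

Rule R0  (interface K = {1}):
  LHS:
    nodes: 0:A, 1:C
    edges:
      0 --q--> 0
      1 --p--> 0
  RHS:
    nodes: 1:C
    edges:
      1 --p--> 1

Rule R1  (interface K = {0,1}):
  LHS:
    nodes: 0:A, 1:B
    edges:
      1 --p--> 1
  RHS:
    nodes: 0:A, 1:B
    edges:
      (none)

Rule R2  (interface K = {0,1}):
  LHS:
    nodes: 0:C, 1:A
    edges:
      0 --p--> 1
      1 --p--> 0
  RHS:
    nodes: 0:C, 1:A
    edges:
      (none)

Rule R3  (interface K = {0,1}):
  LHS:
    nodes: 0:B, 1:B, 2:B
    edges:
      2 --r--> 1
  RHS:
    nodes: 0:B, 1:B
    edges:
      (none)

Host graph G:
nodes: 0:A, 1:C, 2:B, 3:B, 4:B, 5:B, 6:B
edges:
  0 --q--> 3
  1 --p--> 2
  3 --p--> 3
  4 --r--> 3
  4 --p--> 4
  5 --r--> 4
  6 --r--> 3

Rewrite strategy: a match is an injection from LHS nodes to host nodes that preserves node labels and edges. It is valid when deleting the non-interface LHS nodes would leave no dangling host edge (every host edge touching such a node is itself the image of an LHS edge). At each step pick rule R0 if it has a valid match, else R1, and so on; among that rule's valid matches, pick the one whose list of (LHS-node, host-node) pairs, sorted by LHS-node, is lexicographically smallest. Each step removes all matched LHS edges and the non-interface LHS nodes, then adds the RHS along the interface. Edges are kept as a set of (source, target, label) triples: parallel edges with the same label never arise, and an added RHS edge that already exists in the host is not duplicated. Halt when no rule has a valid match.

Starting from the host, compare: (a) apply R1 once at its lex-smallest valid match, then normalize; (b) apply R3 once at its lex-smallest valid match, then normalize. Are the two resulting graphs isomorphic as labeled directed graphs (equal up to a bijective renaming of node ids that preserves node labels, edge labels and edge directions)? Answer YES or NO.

Answer: YES

Steps:
branch R1-first: apply at {0↦0, 1↦3} → |E|=6, then 4 more step(s) → NF |V|=4 |E|=2 V={0:A, 1:C, 2:B, 3:B} E=0-q->3 1-p->2
branch R3-first: apply at {0↦2, 1↦3, 2↦6} → |E|=6, then 4 more step(s) → NF |V|=4 |E|=2 V={0:A, 1:C, 2:B, 3:B} E=0-q->3 1-p->2
graphs isomorphic (equal up to label-preserving node renaming)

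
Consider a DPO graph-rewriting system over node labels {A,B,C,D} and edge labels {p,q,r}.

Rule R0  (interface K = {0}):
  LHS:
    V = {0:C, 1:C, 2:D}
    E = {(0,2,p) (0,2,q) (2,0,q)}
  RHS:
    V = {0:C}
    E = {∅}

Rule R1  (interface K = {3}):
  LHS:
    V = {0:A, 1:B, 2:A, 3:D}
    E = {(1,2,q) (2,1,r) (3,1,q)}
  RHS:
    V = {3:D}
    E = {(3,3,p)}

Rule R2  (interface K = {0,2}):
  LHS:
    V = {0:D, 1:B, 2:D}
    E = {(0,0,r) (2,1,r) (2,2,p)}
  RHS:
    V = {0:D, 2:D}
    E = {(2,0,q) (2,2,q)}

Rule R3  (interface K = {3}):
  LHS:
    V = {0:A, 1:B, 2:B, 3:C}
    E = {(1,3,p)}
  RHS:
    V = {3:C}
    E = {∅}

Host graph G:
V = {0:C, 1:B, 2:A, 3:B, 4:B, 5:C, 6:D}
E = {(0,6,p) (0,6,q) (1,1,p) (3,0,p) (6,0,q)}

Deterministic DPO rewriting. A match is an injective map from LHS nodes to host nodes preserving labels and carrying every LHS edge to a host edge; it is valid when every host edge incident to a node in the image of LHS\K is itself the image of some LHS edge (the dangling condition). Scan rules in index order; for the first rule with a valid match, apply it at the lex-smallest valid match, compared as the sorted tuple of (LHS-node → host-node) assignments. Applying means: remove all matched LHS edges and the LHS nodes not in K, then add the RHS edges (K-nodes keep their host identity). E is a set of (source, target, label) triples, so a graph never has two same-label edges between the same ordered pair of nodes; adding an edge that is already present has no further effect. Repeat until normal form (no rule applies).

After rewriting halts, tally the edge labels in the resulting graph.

start.  V:7 E:5  edges: 0-p->6 0-q->6 1-p->1 3-p->0 6-q->0
1. fire R0 via {0↦0, 1↦5, 2↦6}  →  V:5 E:2  edges: 1-p->1 3-p->0
2. fire R3 via {0↦2, 1↦3, 2↦4, 3↦0}  →  V:2 E:1  edges: 1-p->1
halt: no rule applies after step 2
NF edges: [(1, 1, 'p')]

Answer: p:1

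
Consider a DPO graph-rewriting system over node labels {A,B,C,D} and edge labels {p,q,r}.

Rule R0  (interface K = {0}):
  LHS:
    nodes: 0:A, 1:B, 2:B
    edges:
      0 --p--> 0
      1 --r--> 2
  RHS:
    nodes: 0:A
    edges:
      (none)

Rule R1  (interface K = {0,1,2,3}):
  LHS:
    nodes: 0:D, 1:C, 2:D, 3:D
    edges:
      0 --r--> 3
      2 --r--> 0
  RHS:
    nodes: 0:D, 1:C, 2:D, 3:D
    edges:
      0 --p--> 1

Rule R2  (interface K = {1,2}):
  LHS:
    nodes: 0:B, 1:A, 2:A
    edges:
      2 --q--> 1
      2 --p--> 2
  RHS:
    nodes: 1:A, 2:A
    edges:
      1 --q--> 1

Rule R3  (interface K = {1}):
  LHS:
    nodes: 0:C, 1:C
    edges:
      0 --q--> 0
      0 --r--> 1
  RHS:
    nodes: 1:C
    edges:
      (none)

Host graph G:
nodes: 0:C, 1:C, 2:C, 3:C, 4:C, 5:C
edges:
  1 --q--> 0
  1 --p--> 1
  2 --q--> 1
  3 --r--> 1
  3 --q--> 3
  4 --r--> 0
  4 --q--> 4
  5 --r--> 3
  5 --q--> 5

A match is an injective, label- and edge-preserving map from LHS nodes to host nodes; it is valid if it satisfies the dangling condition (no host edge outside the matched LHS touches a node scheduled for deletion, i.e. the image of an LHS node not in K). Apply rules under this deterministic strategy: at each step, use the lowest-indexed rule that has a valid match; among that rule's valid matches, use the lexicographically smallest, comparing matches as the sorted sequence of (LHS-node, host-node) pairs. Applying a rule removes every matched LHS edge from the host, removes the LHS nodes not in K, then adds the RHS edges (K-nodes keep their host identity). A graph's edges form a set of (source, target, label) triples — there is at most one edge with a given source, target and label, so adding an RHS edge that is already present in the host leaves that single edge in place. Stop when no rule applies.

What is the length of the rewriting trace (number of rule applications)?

Answer: 3

Rewrite trace:
[0] host  ⇒  6 nodes, 9 edges  {1-q->0 1-p->1 2-q->1 3-r->1 3-q->3 4-r->0 4-q->4 5-r->3 5-q->5}
[1] R3 @ {0↦4, 1↦0}  ⇒  5 nodes, 7 edges  {1-q->0 1-p->1 2-q->1 3-r->1 3-q->3 5-r->3 5-q->5}
[2] R3 @ {0↦5, 1↦3}  ⇒  4 nodes, 5 edges  {1-q->0 1-p->1 2-q->1 3-r->1 3-q->3}
[3] R3 @ {0↦3, 1↦1}  ⇒  3 nodes, 3 edges  {1-q->0 1-p->1 2-q->1}
normal form: no rule applies after step 3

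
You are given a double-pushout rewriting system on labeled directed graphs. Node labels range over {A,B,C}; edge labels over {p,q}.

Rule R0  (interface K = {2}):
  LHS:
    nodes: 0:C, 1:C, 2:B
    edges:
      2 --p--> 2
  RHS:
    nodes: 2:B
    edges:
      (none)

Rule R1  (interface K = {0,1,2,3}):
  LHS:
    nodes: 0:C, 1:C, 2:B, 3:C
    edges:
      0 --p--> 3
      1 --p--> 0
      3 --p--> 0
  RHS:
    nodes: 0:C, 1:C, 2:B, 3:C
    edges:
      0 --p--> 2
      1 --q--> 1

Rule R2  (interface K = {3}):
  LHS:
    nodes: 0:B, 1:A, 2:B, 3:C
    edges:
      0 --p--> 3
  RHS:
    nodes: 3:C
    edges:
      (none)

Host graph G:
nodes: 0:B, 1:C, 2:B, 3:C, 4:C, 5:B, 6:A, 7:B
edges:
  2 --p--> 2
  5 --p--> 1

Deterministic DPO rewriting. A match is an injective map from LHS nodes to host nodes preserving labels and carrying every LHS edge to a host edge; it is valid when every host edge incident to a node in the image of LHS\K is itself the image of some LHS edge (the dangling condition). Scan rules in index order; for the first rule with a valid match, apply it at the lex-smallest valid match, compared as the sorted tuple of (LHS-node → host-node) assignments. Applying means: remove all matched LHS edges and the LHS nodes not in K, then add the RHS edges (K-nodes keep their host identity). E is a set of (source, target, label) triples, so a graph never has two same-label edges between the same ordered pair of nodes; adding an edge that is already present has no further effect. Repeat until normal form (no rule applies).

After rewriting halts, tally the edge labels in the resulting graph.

Answer: (no edges)

Steps:
start.  V:8 E:2  edges: 2-p->2 5-p->1
1. fire R0 via {0↦3, 1↦4, 2↦2}  →  V:6 E:1  edges: 5-p->1
2. fire R2 via {0↦5, 1↦6, 2↦0, 3↦1}  →  V:3 E:0  edges: ∅
normal form: no rule applies after step 2
NF edges: []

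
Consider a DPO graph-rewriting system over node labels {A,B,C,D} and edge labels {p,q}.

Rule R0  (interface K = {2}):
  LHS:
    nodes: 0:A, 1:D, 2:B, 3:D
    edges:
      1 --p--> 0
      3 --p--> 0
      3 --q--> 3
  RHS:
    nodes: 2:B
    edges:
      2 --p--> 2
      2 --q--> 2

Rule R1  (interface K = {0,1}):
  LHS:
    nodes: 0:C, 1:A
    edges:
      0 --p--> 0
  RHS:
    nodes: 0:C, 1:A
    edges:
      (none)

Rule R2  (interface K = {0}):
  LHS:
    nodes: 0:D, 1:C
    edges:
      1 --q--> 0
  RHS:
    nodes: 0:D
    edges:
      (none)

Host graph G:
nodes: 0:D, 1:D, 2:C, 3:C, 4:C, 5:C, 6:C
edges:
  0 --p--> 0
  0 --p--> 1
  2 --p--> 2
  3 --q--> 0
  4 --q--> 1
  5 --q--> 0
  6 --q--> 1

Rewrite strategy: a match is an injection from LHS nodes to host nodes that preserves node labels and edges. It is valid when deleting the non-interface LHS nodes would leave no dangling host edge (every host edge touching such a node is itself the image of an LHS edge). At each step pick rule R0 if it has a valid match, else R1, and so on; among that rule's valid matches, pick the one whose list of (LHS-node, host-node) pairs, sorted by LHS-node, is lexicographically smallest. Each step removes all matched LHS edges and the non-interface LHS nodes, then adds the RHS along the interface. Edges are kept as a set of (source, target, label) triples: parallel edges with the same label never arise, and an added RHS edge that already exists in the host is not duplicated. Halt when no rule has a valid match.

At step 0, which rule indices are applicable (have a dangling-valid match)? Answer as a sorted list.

R0: no valid match — LHS pattern not found
R1: no valid match — LHS pattern not found
R2: 4 valid matches — {0↦0, 1↦3}, {0↦0, 1↦5}, {0↦1, 1↦4} (+1 more)

Answer: [R2]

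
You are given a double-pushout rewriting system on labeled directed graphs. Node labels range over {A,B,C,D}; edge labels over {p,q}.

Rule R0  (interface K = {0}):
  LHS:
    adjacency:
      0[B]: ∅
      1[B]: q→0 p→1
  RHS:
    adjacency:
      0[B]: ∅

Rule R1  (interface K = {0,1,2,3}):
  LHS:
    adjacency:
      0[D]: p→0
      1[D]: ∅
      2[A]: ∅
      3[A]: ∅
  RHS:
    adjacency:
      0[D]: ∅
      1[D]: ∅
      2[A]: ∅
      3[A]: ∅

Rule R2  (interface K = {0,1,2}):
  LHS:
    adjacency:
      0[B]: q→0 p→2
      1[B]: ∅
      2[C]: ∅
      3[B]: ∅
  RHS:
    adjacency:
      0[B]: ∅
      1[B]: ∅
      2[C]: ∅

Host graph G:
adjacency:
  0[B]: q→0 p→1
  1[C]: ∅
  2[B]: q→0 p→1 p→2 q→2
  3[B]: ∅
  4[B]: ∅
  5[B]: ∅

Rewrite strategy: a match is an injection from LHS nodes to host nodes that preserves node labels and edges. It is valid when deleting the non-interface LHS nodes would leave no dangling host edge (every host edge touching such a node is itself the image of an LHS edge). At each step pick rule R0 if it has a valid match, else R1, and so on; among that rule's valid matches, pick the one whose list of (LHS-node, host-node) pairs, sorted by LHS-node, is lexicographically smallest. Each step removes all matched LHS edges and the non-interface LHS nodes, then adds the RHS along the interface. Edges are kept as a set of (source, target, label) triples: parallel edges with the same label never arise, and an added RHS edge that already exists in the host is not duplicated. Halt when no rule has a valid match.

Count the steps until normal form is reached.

initial: |V|=6 |E|=6  E = 0-q->0 0-p->1 2-q->0 2-p->1 2-p->2 2-q->2
step 1: apply R2 at {0↦0, 1↦2, 2↦1, 3↦3}  → |V|=5 |E|=4  E = 2-q->0 2-p->1 2-p->2 2-q->2
step 2: apply R2 at {0↦2, 1↦0, 2↦1, 3↦4}  → |V|=4 |E|=2  E = 2-q->0 2-p->2
step 3: apply R0 at {0↦0, 1↦2}  → |V|=3 |E|=0  E = ∅
halt: no rule applies after step 3

Answer: 3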